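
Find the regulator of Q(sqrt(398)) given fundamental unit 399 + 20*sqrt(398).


epsilon = 399 + 20*sqrt(398)
= 797.9987
R = ln(797.9987)
= 6.6821

6.6821


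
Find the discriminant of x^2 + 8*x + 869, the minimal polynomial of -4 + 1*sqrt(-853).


The element -4 + 1*sqrt(-853) has minimal polynomial:
x^2 + 8*x + 869
Discriminant = (8)^2 - 4*(869)
= 64 - 3476
= -3412

-3412


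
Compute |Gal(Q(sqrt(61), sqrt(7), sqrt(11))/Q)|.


The 3 square roots of distinct primes are multiplicatively independent over Q,
so [K:Q] = 2^3 and Gal(K/Q) is isomorphic to (Z/2Z)^3.
|Gal| = 2^3 = 8

8


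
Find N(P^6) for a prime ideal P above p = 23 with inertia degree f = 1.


N(P^a) = p^(a*f)
= 23^(6*1)
= 23^6
= 148035889

148035889


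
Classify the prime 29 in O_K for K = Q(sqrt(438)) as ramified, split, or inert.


K = Q(sqrt(438)). Since d mod 4 = 2, disc(K) = 1752.
Check p | disc: 1752 mod 29 = 12.
p does not divide disc. Compute Legendre symbol (d/p):
3^((29-1)/2) mod 29 = -1
(d/p) = -1, so p is inert: (p) stays prime with e=1, f=2, g=1.
Therefore p is inert.

inert


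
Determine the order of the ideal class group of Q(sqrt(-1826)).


K = Q(sqrt(-1826)). d mod 4 = 2, so D = disc(K) = 4d = -7304
h(K) equals the number of primitive reduced positive-definite forms (a, b, c) = a*x^2 + b*x*y + c*y^2 with b^2 - 4ac = D,
where reduced means |b| <= a <= c, with b >= 0 whenever |b| = a or a = c, and primitive means gcd(a, b, c) = 1.
Reduced forces 3a^2 <= |D| = 7304, so 1 <= a <= 49; b must have the parity of D, and c = (b^2 - D)/(4a) must be an integer >= a.
Enumerate a = 1..49, b in [-a, a]:
  a=1: (1, 0, 1826)  [1]
  a=2: (2, 0, 913)  [1]
  a=3: (3, -2, 609), (3, 2, 609)  [2]
  a=4: none
  a=5: (5, -4, 366), (5, 4, 366)  [2]
  a=6: (6, -4, 305), (6, 4, 305)  [2]
  a=7: (7, -2, 261), (7, 2, 261)  [2]
  a=8: none
  a=9: (9, -2, 203), (9, 2, 203)  [2]
  a=10: (10, -4, 183), (10, 4, 183)  [2]
  a=11: (11, 0, 166)  [1]
  a=12..13: none
  a=14: (14, -12, 133), (14, 12, 133)  [2]
  a=15: (15, -14, 125), (15, -4, 122), (15, 4, 122), (15, 14, 125)  [4]
  a=16..17: none
  a=18: (18, -16, 105), (18, 16, 105)  [2]
  a=19: (19, -12, 98), (19, 12, 98)  [2]
  a=20: none
  a=21: (21, -16, 90), (21, -2, 87), (21, 2, 87), (21, 16, 90)  [4]
  a=22: (22, 0, 83)  [1]
  a=23..24: none
  a=25: (25, -14, 75), (25, 14, 75)  [2]
  a=26: none
  a=27: (27, -16, 70), (27, 16, 70)  [2]
  a=28: none
  a=29: (29, -2, 63), (29, 2, 63)  [2]
  a=30: (30, -16, 63), (30, -4, 61), (30, 4, 61), (30, 16, 63)  [4]
  a=31..32: none
  a=33: (33, -22, 59), (33, 22, 59)  [2]
  a=34: none
  a=35: (35, -26, 57), (35, -16, 54), (35, 16, 54), (35, 26, 57)  [4]
  a=36..37: none
  a=38: (38, -12, 49), (38, 12, 49)  [2]
  a=39..41: none
  a=42: (42, -40, 53), (42, -16, 45), (42, 16, 45), (42, 40, 53)  [4]
  a=43: (43, -36, 50), (43, 36, 50)  [2]
  a=44: none
  a=45: (45, -34, 47), (45, 34, 47)  [2]
  a=46..49: none
Total reduced forms: 1 + 1 + 2 + 2 + 2 + 2 + 2 + 2 + 1 + 2 + 4 + 2 + 2 + 4 + 1 + 2 + 2 + 2 + 4 + 2 + 4 + 2 + 4 + 2 + 2 = 56
h = 56

56


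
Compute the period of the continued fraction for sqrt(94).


Run the CF algorithm for sqrt(94).
a_0 = floor(sqrt(94)) = 9; set m_0=0, q_0=1.
Recurrence: m' = q*a - m,  q' = (d - m'^2)/q,  a' = floor((a_0 + m')/q').
  step 1: m=9, q=13, a=1
  step 2: m=4, q=6, a=2
  step 3: m=8, q=5, a=3
  step 4: m=7, q=9, a=1
  step 5: m=2, q=10, a=1
  step 6: m=8, q=3, a=5
  step 7: m=7, q=15, a=1
  step 8: m=8, q=2, a=8
  step 9: m=8, q=15, a=1
  step 10: m=7, q=3, a=5
  step 11: m=8, q=10, a=1
  step 12: m=2, q=9, a=1
  step 13: m=7, q=5, a=3
  step 14: m=8, q=6, a=2
  step 15: m=4, q=13, a=1
  step 16: m=9, q=1, a=18
a_16 = 2*a_0 = 18, so the period closes here.
sqrt(94) = [9; 1, 2, 3, 1, 1, 5, 1, 8, 1, 5, 1, 1, 3, 2, 1, 18]
Period length = 16

16


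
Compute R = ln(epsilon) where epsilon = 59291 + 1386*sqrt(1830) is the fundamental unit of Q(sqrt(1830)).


epsilon = 59291 + 1386*sqrt(1830)
= 118582.0000
R = ln(118582.0000)
= 11.6834

11.6834


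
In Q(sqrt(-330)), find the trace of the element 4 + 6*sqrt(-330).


Tr(a + b*sqrt(d)) = (a + b*sqrt(d)) + (a - b*sqrt(d)) = 2a
= 2 * (4)
= 8

8


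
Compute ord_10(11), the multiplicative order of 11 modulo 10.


We want ord_10(11), the smallest k >= 1 with 11^k = 1 mod 10.
n = 10 = 2 * 5, phi(10) = 4; the order divides phi(n).
Divisors of 4: 1, 2, 4
Repeated squaring mod 10: 11^1 = 1, 11^2 = 1, 11^4 = 1
Test divisors in increasing order:
  k=1: 11^1 = 1 mod 10  <- first divisor giving 1
Order = 1

1


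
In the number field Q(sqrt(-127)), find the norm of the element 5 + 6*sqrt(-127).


N(a + b*sqrt(d)) = a^2 - d*b^2
= (5)^2 - (-127)*(6)^2
= 25 + 4572
= 4597

4597


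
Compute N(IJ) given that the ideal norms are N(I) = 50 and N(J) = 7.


N(IJ) = N(I) * N(J)
= 50 * 7
= 350

350


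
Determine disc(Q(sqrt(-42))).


For K = Q(sqrt(d)) with d squarefree: disc(K) = d if d = 1 mod 4, and disc(K) = 4d if d = 2 or 3 mod 4.
Here d = -42, and d mod 4 = 2.
d = 2 mod 4, not 1 (O_K = Z[sqrt(d)]), so disc(K) = 4d = 4 * (-42) = -168

-168


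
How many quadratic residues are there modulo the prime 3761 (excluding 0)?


For prime p, the number of non-zero quadratic residues is (p-1)/2.
= (3761-1)/2
= 1880

1880


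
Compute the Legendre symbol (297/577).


p = 577 is prime, so compute (297/577) with the reciprocity algorithm (Jacobi-symbol steps: pull out 2s via (2/n), flip via reciprocity, reduce):
  reciprocity: (297/577) -> +(577/297)
  reduce: (280/297)
  pull out 2: (2/297) = +1  (since 297 mod 8 = 1)
  pull out 2: (2/297) = +1  (since 297 mod 8 = 1)
  pull out 2: (2/297) = +1  (since 297 mod 8 = 1)
  reciprocity: (35/297) -> +(297/35)
  reduce: (17/35)
  reciprocity: (17/35) -> +(35/17)
  reduce: (1/17)
  (1/17) = 1
Product of signs = 1
(297/577) = 1

1


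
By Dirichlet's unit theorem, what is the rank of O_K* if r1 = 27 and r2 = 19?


By Dirichlet's unit theorem:
rank = r1 + r2 - 1
= 27 + 19 - 1
= 45

45


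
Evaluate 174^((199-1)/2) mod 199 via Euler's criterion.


p = 199 is prime and the exponent is (p-1)/2 = 99, so by Euler's criterion 174^99 = (174/199) = +1 or -1 mod 199.
Compute by square-and-multiply:
  99 = 64 + 32 + 2 + 1 (binary 1100011)
  Repeated squaring mod 199: 174^1 = 174, 174^2 = 28, 174^4 = 187, 174^8 = 144, 174^16 = 40, 174^32 = 8, 174^64 = 64
  174^99 = 174^64 * 174^32 * 174^2 * 174^1 = 64 * 8 * 28 * 174 mod 199
    64 * 8 = 512 = 114 mod 199
    114 * 28 = 3192 = 8 mod 199
    8 * 174 = 1392 = 198 mod 199
  174^99 = 198 mod 199
Result 198 = p - 1 = -1 mod 199: 174 is a quadratic non-residue mod 199. As a residue in [0, p-1] the value is 198.
174^99 mod 199 = 198

198


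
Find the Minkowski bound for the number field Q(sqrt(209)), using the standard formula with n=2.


d = 209, d mod 4 = 1, so disc(K) = d = 209; |disc(K)| = 209
Real quadratic field, so n = 2, s = r2 = 0, r1 = 2
M = (n!/n^n) * (4/pi)^s * sqrt(|disc(K)|) = (2!/2^2) * (4/pi)^0 * sqrt(209)
= 0.5 * 1.000000 * 14.456832
= 7.2284

7.2284


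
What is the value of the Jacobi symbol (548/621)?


Compute (548/621) via quadratic reciprocity:
  pull out 2: (2/621) = -1  (since 621 mod 8 = 5)
  pull out 2: (2/621) = -1  (since 621 mod 8 = 5)
  reciprocity: (137/621) -> +(621/137)
  reduce: (73/137)
  reciprocity: (73/137) -> +(137/73)
  reduce: (64/73)
  pull out 2: (2/73) = +1  (since 73 mod 8 = 1)
  pull out 2: (2/73) = +1  (since 73 mod 8 = 1)
  pull out 2: (2/73) = +1  (since 73 mod 8 = 1)
  pull out 2: (2/73) = +1  (since 73 mod 8 = 1)
  pull out 2: (2/73) = +1  (since 73 mod 8 = 1)
  pull out 2: (2/73) = +1  (since 73 mod 8 = 1)
  (1/73) = 1
Product of signs = 1

1


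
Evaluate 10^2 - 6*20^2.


x^2 - d*y^2
= 10^2 - 6*20^2
= 100 - 2400
= -2300

-2300


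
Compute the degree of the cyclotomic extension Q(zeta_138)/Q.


The degree equals Euler's totient phi(138).
138 = 2 * 3 * 23
phi(138) = 44

44


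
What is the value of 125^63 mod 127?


p = 127 is prime and the exponent is (p-1)/2 = 63, so by Euler's criterion 125^63 = (125/127) = +1 or -1 mod 127.
Compute by square-and-multiply:
  63 = 32 + 16 + 8 + 4 + 2 + 1 (binary 111111)
  Repeated squaring mod 127: 125^1 = 125, 125^2 = 4, 125^4 = 16, 125^8 = 2, 125^16 = 4, 125^32 = 16
  125^63 = 125^32 * 125^16 * 125^8 * 125^4 * 125^2 * 125^1 = 16 * 4 * 2 * 16 * 4 * 125 mod 127
    16 * 4 = 64 = 64 mod 127
    64 * 2 = 128 = 1 mod 127
    1 * 16 = 16 = 16 mod 127
    16 * 4 = 64 = 64 mod 127
    64 * 125 = 8000 = 126 mod 127
  125^63 = 126 mod 127
Result 126 = p - 1 = -1 mod 127: 125 is a quadratic non-residue mod 127. As a residue in [0, p-1] the value is 126.
125^63 mod 127 = 126

126


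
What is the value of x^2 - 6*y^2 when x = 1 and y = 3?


x^2 - d*y^2
= 1^2 - 6*3^2
= 1 - 54
= -53

-53


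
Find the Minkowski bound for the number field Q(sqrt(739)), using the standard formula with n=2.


d = 739, d mod 4 = 3, so disc(K) = 4d = 2956; |disc(K)| = 2956
Real quadratic field, so n = 2, s = r2 = 0, r1 = 2
M = (n!/n^n) * (4/pi)^s * sqrt(|disc(K)|) = (2!/2^2) * (4/pi)^0 * sqrt(2956)
= 0.5 * 1.000000 * 54.369109
= 27.1846

27.1846


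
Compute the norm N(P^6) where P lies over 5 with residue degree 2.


N(P^a) = p^(a*f)
= 5^(6*2)
= 5^12
= 244140625

244140625


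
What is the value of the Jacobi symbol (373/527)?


Compute (373/527) via quadratic reciprocity:
  reciprocity: (373/527) -> +(527/373)
  reduce: (154/373)
  pull out 2: (2/373) = -1  (since 373 mod 8 = 5)
  reciprocity: (77/373) -> +(373/77)
  reduce: (65/77)
  reciprocity: (65/77) -> +(77/65)
  reduce: (12/65)
  pull out 2: (2/65) = +1  (since 65 mod 8 = 1)
  pull out 2: (2/65) = +1  (since 65 mod 8 = 1)
  reciprocity: (3/65) -> +(65/3)
  reduce: (2/3)
  pull out 2: (2/3) = -1  (since 3 mod 8 = 3)
  (1/3) = 1
Product of signs = 1

1


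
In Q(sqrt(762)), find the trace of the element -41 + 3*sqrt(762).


Tr(a + b*sqrt(d)) = (a + b*sqrt(d)) + (a - b*sqrt(d)) = 2a
= 2 * (-41)
= -82

-82


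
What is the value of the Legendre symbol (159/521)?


p = 521 is prime, so compute (159/521) with the reciprocity algorithm (Jacobi-symbol steps: pull out 2s via (2/n), flip via reciprocity, reduce):
  reciprocity: (159/521) -> +(521/159)
  reduce: (44/159)
  pull out 2: (2/159) = +1  (since 159 mod 8 = 7)
  pull out 2: (2/159) = +1  (since 159 mod 8 = 7)
  reciprocity: (11/159) -> -(159/11)
  reduce: (5/11)
  reciprocity: (5/11) -> +(11/5)
  reduce: (1/5)
  (1/5) = 1
Product of signs = -1
(159/521) = -1

-1


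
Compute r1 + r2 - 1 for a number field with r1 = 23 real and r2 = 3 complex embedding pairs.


By Dirichlet's unit theorem:
rank = r1 + r2 - 1
= 23 + 3 - 1
= 25

25


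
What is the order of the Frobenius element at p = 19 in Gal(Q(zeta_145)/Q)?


The Frobenius at p in Gal(Q(zeta_n)/Q) = (Z/nZ)* is the class of p, so its order is ord_145(19), the smallest k >= 1 with 19^k = 1 mod 145.
n = 145 = 5 * 29, phi(145) = 112; the order divides phi(n).
Divisors of 112: 1, 2, 4, 7, 8, 14, 16, 28, 56, 112
Repeated squaring mod 145: 19^1 = 19, 19^2 = 71, 19^4 = 111, 19^8 = 141, 19^16 = 16, 19^32 = 111, 19^64 = 141
Test divisors in increasing order:
  k=1: 19^1 = 19 mod 145
  k=2: 19^2 = 71 mod 145
  k=4: 19^4 = 111 mod 145
  k=7: 19^7 = 111 * 71 * 19 = 99 mod 145
  k=8: 19^8 = 141 mod 145
  k=14: 19^14 = 141 * 111 * 71 = 86 mod 145
  k=16: 19^16 = 16 mod 145
  k=28: 19^28 = 16 * 141 * 111 = 1 mod 145  <- first divisor giving 1
Order = 28

28


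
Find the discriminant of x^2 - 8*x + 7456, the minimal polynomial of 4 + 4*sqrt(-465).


The element 4 + 4*sqrt(-465) has minimal polynomial:
x^2 - 8*x + 7456
Discriminant = (-8)^2 - 4*(7456)
= 64 - 29824
= -29760

-29760


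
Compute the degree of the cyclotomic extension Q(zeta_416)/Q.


The degree equals Euler's totient phi(416).
416 = 2^5 * 13
phi(416) = 192

192


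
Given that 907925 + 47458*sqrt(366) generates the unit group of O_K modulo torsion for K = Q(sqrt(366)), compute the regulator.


epsilon = 907925 + 47458*sqrt(366)
= 1.8158e+06
R = ln(1.8158e+06)
= 14.4121

14.4121


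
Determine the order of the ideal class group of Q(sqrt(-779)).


K = Q(sqrt(-779)). d mod 4 = 1, so D = disc(K) = d = -779
h(K) equals the number of primitive reduced positive-definite forms (a, b, c) = a*x^2 + b*x*y + c*y^2 with b^2 - 4ac = D,
where reduced means |b| <= a <= c, with b >= 0 whenever |b| = a or a = c, and primitive means gcd(a, b, c) = 1.
Reduced forces 3a^2 <= |D| = 779, so 1 <= a <= 16; b must have the parity of D, and c = (b^2 - D)/(4a) must be an integer >= a.
Enumerate a = 1..16, b in [-a, a]:
  a=1: (1, 1, 195)  [1]
  a=2: none
  a=3: (3, -1, 65), (3, 1, 65)  [2]
  a=4: none
  a=5: (5, -1, 39), (5, 1, 39)  [2]
  a=6..8: none
  a=9: (9, -7, 23), (9, 7, 23)  [2]
  a=10..12: none
  a=13: (13, -1, 15), (13, 1, 15)  [2]
  a=14: none
  a=15: (15, 11, 15)  [1]
  a=16: none
Total reduced forms: 1 + 2 + 2 + 2 + 2 + 1 = 10
h = 10

10


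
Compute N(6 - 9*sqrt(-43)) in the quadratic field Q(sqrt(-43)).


N(a + b*sqrt(d)) = a^2 - d*b^2
= (6)^2 - (-43)*(-9)^2
= 36 + 3483
= 3519

3519


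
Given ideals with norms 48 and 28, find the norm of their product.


N(IJ) = N(I) * N(J)
= 48 * 28
= 1344

1344


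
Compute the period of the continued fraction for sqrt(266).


Run the CF algorithm for sqrt(266).
a_0 = floor(sqrt(266)) = 16; set m_0=0, q_0=1.
Recurrence: m' = q*a - m,  q' = (d - m'^2)/q,  a' = floor((a_0 + m')/q').
  step 1: m=16, q=10, a=3
  step 2: m=14, q=7, a=4
  step 3: m=14, q=10, a=3
  step 4: m=16, q=1, a=32
a_4 = 2*a_0 = 32, so the period closes here.
sqrt(266) = [16; 3, 4, 3, 32]
Period length = 4

4


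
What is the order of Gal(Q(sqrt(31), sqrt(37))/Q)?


The 2 square roots of distinct primes are multiplicatively independent over Q,
so [K:Q] = 2^2 and Gal(K/Q) is isomorphic to (Z/2Z)^2.
|Gal| = 2^2 = 4

4


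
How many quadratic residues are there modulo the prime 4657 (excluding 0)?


For prime p, the number of non-zero quadratic residues is (p-1)/2.
= (4657-1)/2
= 2328

2328


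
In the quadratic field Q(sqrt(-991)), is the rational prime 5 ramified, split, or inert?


K = Q(sqrt(-991)). Since d mod 4 = 1, disc(K) = -991.
Check p | disc: -991 mod 5 = 4.
p does not divide disc. Compute Legendre symbol (d/p):
4^((5-1)/2) mod 5 = 1
(d/p) = 1, so p splits: (p) = P*P' with e=1, f=1, g=2.
Therefore p is split.

split


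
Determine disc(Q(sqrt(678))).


For K = Q(sqrt(d)) with d squarefree: disc(K) = d if d = 1 mod 4, and disc(K) = 4d if d = 2 or 3 mod 4.
Here d = 678, and d mod 4 = 2.
d = 2 mod 4, not 1 (O_K = Z[sqrt(d)]), so disc(K) = 4d = 4 * (678) = 2712

2712


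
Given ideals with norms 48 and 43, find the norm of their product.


N(IJ) = N(I) * N(J)
= 48 * 43
= 2064

2064


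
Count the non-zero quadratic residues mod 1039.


For prime p, the number of non-zero quadratic residues is (p-1)/2.
= (1039-1)/2
= 519

519


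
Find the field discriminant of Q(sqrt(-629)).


For K = Q(sqrt(d)) with d squarefree: disc(K) = d if d = 1 mod 4, and disc(K) = 4d if d = 2 or 3 mod 4.
Here d = -629, and d mod 4 = 3.
d = 3 mod 4, not 1 (O_K = Z[sqrt(d)]), so disc(K) = 4d = 4 * (-629) = -2516

-2516


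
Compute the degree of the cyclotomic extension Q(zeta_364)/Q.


The degree equals Euler's totient phi(364).
364 = 2^2 * 7 * 13
phi(364) = 144

144


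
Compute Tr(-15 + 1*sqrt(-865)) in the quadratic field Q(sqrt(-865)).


Tr(a + b*sqrt(d)) = (a + b*sqrt(d)) + (a - b*sqrt(d)) = 2a
= 2 * (-15)
= -30

-30


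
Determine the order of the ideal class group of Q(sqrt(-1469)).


K = Q(sqrt(-1469)). d mod 4 = 3, so D = disc(K) = 4d = -5876
h(K) equals the number of primitive reduced positive-definite forms (a, b, c) = a*x^2 + b*x*y + c*y^2 with b^2 - 4ac = D,
where reduced means |b| <= a <= c, with b >= 0 whenever |b| = a or a = c, and primitive means gcd(a, b, c) = 1.
Reduced forces 3a^2 <= |D| = 5876, so 1 <= a <= 44; b must have the parity of D, and c = (b^2 - D)/(4a) must be an integer >= a.
Enumerate a = 1..44, b in [-a, a]:
  a=1: (1, 0, 1469)  [1]
  a=2: (2, 2, 735)  [1]
  a=3: (3, -2, 490), (3, 2, 490)  [2]
  a=4: none
  a=5: (5, -2, 294), (5, 2, 294)  [2]
  a=6: (6, -2, 245), (6, 2, 245)  [2]
  a=7: (7, -2, 210), (7, 2, 210)  [2]
  a=8: none
  a=9: (9, -8, 165), (9, 8, 165)  [2]
  a=10: (10, -2, 147), (10, 2, 147)  [2]
  a=11: (11, -8, 135), (11, 8, 135)  [2]
  a=12: none
  a=13: (13, 0, 113)  [1]
  a=14: (14, -2, 105), (14, 2, 105)  [2]
  a=15: (15, -8, 99), (15, -2, 98), (15, 2, 98), (15, 8, 99)  [4]
  a=16..17: none
  a=18: (18, -10, 83), (18, 10, 83)  [2]
  a=19..20: none
  a=21: (21, -16, 73), (21, -2, 70), (21, 2, 70), (21, 16, 73)  [4]
  a=22: (22, -14, 69), (22, 14, 69)  [2]
  a=23: (23, -14, 66), (23, 14, 66)  [2]
  a=24: none
  a=25: (25, -18, 62), (25, 18, 62)  [2]
  a=26: (26, 26, 63)  [1]
  a=27: (27, -8, 55), (27, 8, 55)  [2]
  a=28..29: none
  a=30: (30, -22, 53), (30, -2, 49), (30, 2, 49), (30, 22, 53)  [4]
  a=31: (31, -18, 50), (31, 18, 50)  [2]
  a=32: none
  a=33: (33, -14, 46), (33, -8, 45), (33, 8, 45), (33, 14, 46)  [4]
  a=34: none
  a=35: (35, -12, 43), (35, -2, 42), (35, 2, 42), (35, 12, 43)  [4]
  a=36: none
  a=37: (37, -28, 45), (37, 28, 45)  [2]
  a=38: none
  a=39: (39, -26, 42), (39, 26, 42)  [2]
  a=40..44: none
Total reduced forms: 1 + 1 + 2 + 2 + 2 + 2 + 2 + 2 + 2 + 1 + 2 + 4 + 2 + 4 + 2 + 2 + 2 + 1 + 2 + 4 + 2 + 4 + 4 + 2 + 2 = 56
h = 56

56


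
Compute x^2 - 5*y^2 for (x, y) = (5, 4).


x^2 - d*y^2
= 5^2 - 5*4^2
= 25 - 80
= -55

-55


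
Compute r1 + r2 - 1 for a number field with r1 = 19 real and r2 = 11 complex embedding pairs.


By Dirichlet's unit theorem:
rank = r1 + r2 - 1
= 19 + 11 - 1
= 29

29


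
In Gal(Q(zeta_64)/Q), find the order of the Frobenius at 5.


The Frobenius at p in Gal(Q(zeta_n)/Q) = (Z/nZ)* is the class of p, so its order is ord_64(5), the smallest k >= 1 with 5^k = 1 mod 64.
n = 64 = 2^6, phi(64) = 32; the order divides phi(n).
Divisors of 32: 1, 2, 4, 8, 16, 32
Repeated squaring mod 64: 5^1 = 5, 5^2 = 25, 5^4 = 49, 5^8 = 33, 5^16 = 1, 5^32 = 1
Test divisors in increasing order:
  k=1: 5^1 = 5 mod 64
  k=2: 5^2 = 25 mod 64
  k=4: 5^4 = 49 mod 64
  k=8: 5^8 = 33 mod 64
  k=16: 5^16 = 1 mod 64  <- first divisor giving 1
Order = 16

16


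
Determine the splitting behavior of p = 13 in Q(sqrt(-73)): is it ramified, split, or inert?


K = Q(sqrt(-73)). Since d mod 4 = 3, disc(K) = -292.
Check p | disc: -292 mod 13 = 7.
p does not divide disc. Compute Legendre symbol (d/p):
5^((13-1)/2) mod 13 = -1
(d/p) = -1, so p is inert: (p) stays prime with e=1, f=2, g=1.
Therefore p is inert.

inert


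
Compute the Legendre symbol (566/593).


p = 593 is prime, so compute (566/593) with the reciprocity algorithm (Jacobi-symbol steps: pull out 2s via (2/n), flip via reciprocity, reduce):
  pull out 2: (2/593) = +1  (since 593 mod 8 = 1)
  reciprocity: (283/593) -> +(593/283)
  reduce: (27/283)
  reciprocity: (27/283) -> -(283/27)
  reduce: (13/27)
  reciprocity: (13/27) -> +(27/13)
  reduce: (1/13)
  (1/13) = 1
Product of signs = -1
(566/593) = -1

-1


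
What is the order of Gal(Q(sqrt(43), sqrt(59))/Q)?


The 2 square roots of distinct primes are multiplicatively independent over Q,
so [K:Q] = 2^2 and Gal(K/Q) is isomorphic to (Z/2Z)^2.
|Gal| = 2^2 = 4

4


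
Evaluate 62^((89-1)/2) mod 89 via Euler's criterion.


p = 89 is prime and the exponent is (p-1)/2 = 44, so by Euler's criterion 62^44 = (62/89) = +1 or -1 mod 89.
Compute by square-and-multiply:
  44 = 32 + 8 + 4 (binary 101100)
  Repeated squaring mod 89: 62^1 = 62, 62^2 = 17, 62^4 = 22, 62^8 = 39, 62^16 = 8, 62^32 = 64
  62^44 = 62^32 * 62^8 * 62^4 = 64 * 39 * 22 mod 89
    64 * 39 = 2496 = 4 mod 89
    4 * 22 = 88 = 88 mod 89
  62^44 = 88 mod 89
Result 88 = p - 1 = -1 mod 89: 62 is a quadratic non-residue mod 89. As a residue in [0, p-1] the value is 88.
62^44 mod 89 = 88

88


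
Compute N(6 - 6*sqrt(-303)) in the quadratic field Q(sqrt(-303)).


N(a + b*sqrt(d)) = a^2 - d*b^2
= (6)^2 - (-303)*(-6)^2
= 36 + 10908
= 10944

10944


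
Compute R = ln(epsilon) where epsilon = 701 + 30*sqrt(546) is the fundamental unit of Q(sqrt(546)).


epsilon = 701 + 30*sqrt(546)
= 1401.9993
R = ln(1401.9993)
= 7.2457

7.2457


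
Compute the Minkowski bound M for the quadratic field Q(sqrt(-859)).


d = -859, d mod 4 = 1, so disc(K) = d = -859; |disc(K)| = 859
Imaginary quadratic field, so n = 2, s = r2 = 1, r1 = 0
M = (n!/n^n) * (4/pi)^s * sqrt(|disc(K)|) = (2!/2^2) * (4/pi)^1 * sqrt(859)
= 0.5 * 1.273240 * 29.308702
= 18.6585

18.6585


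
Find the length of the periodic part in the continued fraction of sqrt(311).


Run the CF algorithm for sqrt(311).
a_0 = floor(sqrt(311)) = 17; set m_0=0, q_0=1.
Recurrence: m' = q*a - m,  q' = (d - m'^2)/q,  a' = floor((a_0 + m')/q').
  step 1: m=17, q=22, a=1
  step 2: m=5, q=13, a=1
  step 3: m=8, q=19, a=1
  step 4: m=11, q=10, a=2
  step 5: m=9, q=23, a=1
  step 6: m=14, q=5, a=6
  step 7: m=16, q=11, a=3
  step 8: m=17, q=2, a=17
  step 9: m=17, q=11, a=3
  step 10: m=16, q=5, a=6
  step 11: m=14, q=23, a=1
  step 12: m=9, q=10, a=2
  step 13: m=11, q=19, a=1
  step 14: m=8, q=13, a=1
  step 15: m=5, q=22, a=1
  step 16: m=17, q=1, a=34
a_16 = 2*a_0 = 34, so the period closes here.
sqrt(311) = [17; 1, 1, 1, 2, 1, 6, 3, 17, 3, 6, 1, 2, 1, 1, 1, 34]
Period length = 16

16


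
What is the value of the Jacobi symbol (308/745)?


Compute (308/745) via quadratic reciprocity:
  pull out 2: (2/745) = +1  (since 745 mod 8 = 1)
  pull out 2: (2/745) = +1  (since 745 mod 8 = 1)
  reciprocity: (77/745) -> +(745/77)
  reduce: (52/77)
  pull out 2: (2/77) = -1  (since 77 mod 8 = 5)
  pull out 2: (2/77) = -1  (since 77 mod 8 = 5)
  reciprocity: (13/77) -> +(77/13)
  reduce: (12/13)
  pull out 2: (2/13) = -1  (since 13 mod 8 = 5)
  pull out 2: (2/13) = -1  (since 13 mod 8 = 5)
  reciprocity: (3/13) -> +(13/3)
  reduce: (1/3)
  (1/3) = 1
Product of signs = 1

1


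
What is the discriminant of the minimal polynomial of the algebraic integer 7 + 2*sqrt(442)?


The element 7 + 2*sqrt(442) has minimal polynomial:
x^2 - 14*x - 1719
Discriminant = (-14)^2 - 4*(-1719)
= 196 + 6876
= 7072

7072


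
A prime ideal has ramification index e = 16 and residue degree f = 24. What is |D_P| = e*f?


|D_P| = e * f
= 16 * 24
= 384

384


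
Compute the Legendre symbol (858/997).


p = 997 is prime, so compute (858/997) with the reciprocity algorithm (Jacobi-symbol steps: pull out 2s via (2/n), flip via reciprocity, reduce):
  pull out 2: (2/997) = -1  (since 997 mod 8 = 5)
  reciprocity: (429/997) -> +(997/429)
  reduce: (139/429)
  reciprocity: (139/429) -> +(429/139)
  reduce: (12/139)
  pull out 2: (2/139) = -1  (since 139 mod 8 = 3)
  pull out 2: (2/139) = -1  (since 139 mod 8 = 3)
  reciprocity: (3/139) -> -(139/3)
  reduce: (1/3)
  (1/3) = 1
Product of signs = 1
(858/997) = 1

1


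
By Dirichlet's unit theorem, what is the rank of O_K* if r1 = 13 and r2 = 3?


By Dirichlet's unit theorem:
rank = r1 + r2 - 1
= 13 + 3 - 1
= 15

15


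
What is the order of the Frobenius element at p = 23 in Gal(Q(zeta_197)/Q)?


The Frobenius at p in Gal(Q(zeta_n)/Q) = (Z/nZ)* is the class of p, so its order is ord_197(23), the smallest k >= 1 with 23^k = 1 mod 197.
n = 197 = 197, phi(197) = 196; the order divides phi(n).
Divisors of 196: 1, 2, 4, 7, 14, 28, 49, 98, 196
Repeated squaring mod 197: 23^1 = 23, 23^2 = 135, 23^4 = 101, 23^8 = 154, 23^16 = 76, 23^32 = 63, 23^64 = 29, 23^128 = 53
Test divisors in increasing order:
  k=1: 23^1 = 23 mod 197
  k=2: 23^2 = 135 mod 197
  k=4: 23^4 = 101 mod 197
  k=7: 23^7 = 101 * 135 * 23 = 178 mod 197
  k=14: 23^14 = 154 * 101 * 135 = 164 mod 197
  k=28: 23^28 = 76 * 154 * 101 = 104 mod 197
  k=49: 23^49 = 63 * 76 * 23 = 1 mod 197  <- first divisor giving 1
Order = 49

49


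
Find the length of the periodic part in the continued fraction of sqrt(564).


Run the CF algorithm for sqrt(564).
a_0 = floor(sqrt(564)) = 23; set m_0=0, q_0=1.
Recurrence: m' = q*a - m,  q' = (d - m'^2)/q,  a' = floor((a_0 + m')/q').
  step 1: m=23, q=35, a=1
  step 2: m=12, q=12, a=2
  step 3: m=12, q=35, a=1
  step 4: m=23, q=1, a=46
a_4 = 2*a_0 = 46, so the period closes here.
sqrt(564) = [23; 1, 2, 1, 46]
Period length = 4

4


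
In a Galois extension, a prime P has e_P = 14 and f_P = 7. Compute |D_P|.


|D_P| = e * f
= 14 * 7
= 98

98


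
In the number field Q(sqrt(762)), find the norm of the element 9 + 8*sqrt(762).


N(a + b*sqrt(d)) = a^2 - d*b^2
= (9)^2 - (762)*(8)^2
= 81 - 48768
= -48687

-48687


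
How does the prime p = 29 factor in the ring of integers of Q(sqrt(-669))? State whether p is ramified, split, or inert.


K = Q(sqrt(-669)). Since d mod 4 = 3, disc(K) = -2676.
Check p | disc: -2676 mod 29 = 21.
p does not divide disc. Compute Legendre symbol (d/p):
27^((29-1)/2) mod 29 = -1
(d/p) = -1, so p is inert: (p) stays prime with e=1, f=2, g=1.
Therefore p is inert.

inert


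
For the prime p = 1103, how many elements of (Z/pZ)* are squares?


For prime p, the number of non-zero quadratic residues is (p-1)/2.
= (1103-1)/2
= 551

551


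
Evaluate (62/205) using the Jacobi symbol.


Compute (62/205) via quadratic reciprocity:
  pull out 2: (2/205) = -1  (since 205 mod 8 = 5)
  reciprocity: (31/205) -> +(205/31)
  reduce: (19/31)
  reciprocity: (19/31) -> -(31/19)
  reduce: (12/19)
  pull out 2: (2/19) = -1  (since 19 mod 8 = 3)
  pull out 2: (2/19) = -1  (since 19 mod 8 = 3)
  reciprocity: (3/19) -> -(19/3)
  reduce: (1/3)
  (1/3) = 1
Product of signs = -1

-1


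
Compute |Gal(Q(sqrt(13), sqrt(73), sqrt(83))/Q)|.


The 3 square roots of distinct primes are multiplicatively independent over Q,
so [K:Q] = 2^3 and Gal(K/Q) is isomorphic to (Z/2Z)^3.
|Gal| = 2^3 = 8

8


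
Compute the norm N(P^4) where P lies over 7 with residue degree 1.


N(P^a) = p^(a*f)
= 7^(4*1)
= 7^4
= 2401

2401


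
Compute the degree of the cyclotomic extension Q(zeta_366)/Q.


The degree equals Euler's totient phi(366).
366 = 2 * 3 * 61
phi(366) = 120

120


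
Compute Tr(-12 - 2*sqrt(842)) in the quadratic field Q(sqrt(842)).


Tr(a + b*sqrt(d)) = (a + b*sqrt(d)) + (a - b*sqrt(d)) = 2a
= 2 * (-12)
= -24

-24


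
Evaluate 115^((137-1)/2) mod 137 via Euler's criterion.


p = 137 is prime and the exponent is (p-1)/2 = 68, so by Euler's criterion 115^68 = (115/137) = +1 or -1 mod 137.
Compute by square-and-multiply:
  68 = 64 + 4 (binary 1000100)
  Repeated squaring mod 137: 115^1 = 115, 115^2 = 73, 115^4 = 123, 115^8 = 59, 115^16 = 56, 115^32 = 122, 115^64 = 88
  115^68 = 115^64 * 115^4 = 88 * 123 mod 137
    88 * 123 = 10824 = 1 mod 137
  115^68 = 1 mod 137
Result 1: 115 is a quadratic residue mod 137.
115^68 mod 137 = 1

1


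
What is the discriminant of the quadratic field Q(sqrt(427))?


For K = Q(sqrt(d)) with d squarefree: disc(K) = d if d = 1 mod 4, and disc(K) = 4d if d = 2 or 3 mod 4.
Here d = 427, and d mod 4 = 3.
d = 3 mod 4, not 1 (O_K = Z[sqrt(d)]), so disc(K) = 4d = 4 * (427) = 1708

1708


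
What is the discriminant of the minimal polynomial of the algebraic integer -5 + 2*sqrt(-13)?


The element -5 + 2*sqrt(-13) has minimal polynomial:
x^2 + 10*x + 77
Discriminant = (10)^2 - 4*(77)
= 100 - 308
= -208

-208


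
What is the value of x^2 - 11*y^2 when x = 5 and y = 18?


x^2 - d*y^2
= 5^2 - 11*18^2
= 25 - 3564
= -3539

-3539


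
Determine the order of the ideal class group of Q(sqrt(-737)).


K = Q(sqrt(-737)). d mod 4 = 3, so D = disc(K) = 4d = -2948
h(K) equals the number of primitive reduced positive-definite forms (a, b, c) = a*x^2 + b*x*y + c*y^2 with b^2 - 4ac = D,
where reduced means |b| <= a <= c, with b >= 0 whenever |b| = a or a = c, and primitive means gcd(a, b, c) = 1.
Reduced forces 3a^2 <= |D| = 2948, so 1 <= a <= 31; b must have the parity of D, and c = (b^2 - D)/(4a) must be an integer >= a.
Enumerate a = 1..31, b in [-a, a]:
  a=1: (1, 0, 737)  [1]
  a=2: (2, 2, 369)  [1]
  a=3: (3, -2, 246), (3, 2, 246)  [2]
  a=4..5: none
  a=6: (6, -2, 123), (6, 2, 123)  [2]
  a=7..8: none
  a=9: (9, -2, 82), (9, 2, 82)  [2]
  a=10: none
  a=11: (11, 0, 67)  [1]
  a=12: none
  a=13: (13, -4, 57), (13, 4, 57)  [2]
  a=14..17: none
  a=18: (18, -2, 41), (18, 2, 41)  [2]
  a=19: (19, -4, 39), (19, 4, 39)  [2]
  a=20..21: none
  a=22: (22, 22, 39)  [1]
  a=23..25: none
  a=26: (26, -22, 33), (26, 22, 33)  [2]
  a=27: (27, -20, 31), (27, 20, 31)  [2]
  a=28..31: none
Total reduced forms: 1 + 1 + 2 + 2 + 2 + 1 + 2 + 2 + 2 + 1 + 2 + 2 = 20
h = 20

20


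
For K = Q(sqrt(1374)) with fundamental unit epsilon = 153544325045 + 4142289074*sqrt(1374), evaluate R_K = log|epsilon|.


epsilon = 153544325045 + 4142289074*sqrt(1374)
= 3.0709e+11
R = ln(3.0709e+11)
= 26.4504

26.4504


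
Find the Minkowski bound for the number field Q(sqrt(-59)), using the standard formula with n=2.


d = -59, d mod 4 = 1, so disc(K) = d = -59; |disc(K)| = 59
Imaginary quadratic field, so n = 2, s = r2 = 1, r1 = 0
M = (n!/n^n) * (4/pi)^s * sqrt(|disc(K)|) = (2!/2^2) * (4/pi)^1 * sqrt(59)
= 0.5 * 1.273240 * 7.681146
= 4.8900

4.8900


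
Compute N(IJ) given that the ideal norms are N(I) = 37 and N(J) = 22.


N(IJ) = N(I) * N(J)
= 37 * 22
= 814

814


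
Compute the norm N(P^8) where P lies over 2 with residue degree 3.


N(P^a) = p^(a*f)
= 2^(8*3)
= 2^24
= 16777216

16777216


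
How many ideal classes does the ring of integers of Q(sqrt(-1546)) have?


K = Q(sqrt(-1546)). d mod 4 = 2, so D = disc(K) = 4d = -6184
h(K) equals the number of primitive reduced positive-definite forms (a, b, c) = a*x^2 + b*x*y + c*y^2 with b^2 - 4ac = D,
where reduced means |b| <= a <= c, with b >= 0 whenever |b| = a or a = c, and primitive means gcd(a, b, c) = 1.
Reduced forces 3a^2 <= |D| = 6184, so 1 <= a <= 45; b must have the parity of D, and c = (b^2 - D)/(4a) must be an integer >= a.
Enumerate a = 1..45, b in [-a, a]:
  a=1: (1, 0, 1546)  [1]
  a=2: (2, 0, 773)  [1]
  a=3..4: none
  a=5: (5, -4, 310), (5, 4, 310)  [2]
  a=6: none
  a=7: (7, -2, 221), (7, 2, 221)  [2]
  a=8..9: none
  a=10: (10, -4, 155), (10, 4, 155)  [2]
  a=11: (11, -8, 142), (11, 8, 142)  [2]
  a=12: none
  a=13: (13, -2, 119), (13, 2, 119)  [2]
  a=14: (14, -12, 113), (14, 12, 113)  [2]
  a=15..16: none
  a=17: (17, -2, 91), (17, 2, 91)  [2]
  a=18..21: none
  a=22: (22, -8, 71), (22, 8, 71)  [2]
  a=23: (23, -16, 70), (23, 16, 70)  [2]
  a=24: none
  a=25: (25, -4, 62), (25, 4, 62)  [2]
  a=26: (26, -24, 65), (26, 24, 65)  [2]
  a=27..28: none
  a=29: (29, -14, 55), (29, 14, 55)  [2]
  a=30: none
  a=31: (31, -4, 50), (31, 4, 50)  [2]
  a=32..33: none
  a=34: (34, -32, 53), (34, 32, 53)  [2]
  a=35: (35, -26, 49), (35, -16, 46), (35, 16, 46), (35, 26, 49)  [4]
  a=36..45: none
Total reduced forms: 1 + 1 + 2 + 2 + 2 + 2 + 2 + 2 + 2 + 2 + 2 + 2 + 2 + 2 + 2 + 2 + 4 = 34
h = 34

34


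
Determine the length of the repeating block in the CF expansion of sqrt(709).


Run the CF algorithm for sqrt(709).
a_0 = floor(sqrt(709)) = 26; set m_0=0, q_0=1.
Recurrence: m' = q*a - m,  q' = (d - m'^2)/q,  a' = floor((a_0 + m')/q').
  step 1: m=26, q=33, a=1
  step 2: m=7, q=20, a=1
  step 3: m=13, q=27, a=1
  step 4: m=14, q=19, a=2
  step 5: m=24, q=7, a=7
  step 6: m=25, q=12, a=4
  step 7: m=23, q=15, a=3
  step 8: m=22, q=15, a=3
  step 9: m=23, q=12, a=4
  step 10: m=25, q=7, a=7
  step 11: m=24, q=19, a=2
  step 12: m=14, q=27, a=1
  step 13: m=13, q=20, a=1
  step 14: m=7, q=33, a=1
  step 15: m=26, q=1, a=52
a_15 = 2*a_0 = 52, so the period closes here.
sqrt(709) = [26; 1, 1, 1, 2, 7, 4, 3, 3, 4, 7, 2, 1, 1, 1, 52]
Period length = 15

15


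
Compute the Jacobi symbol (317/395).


Compute (317/395) via quadratic reciprocity:
  reciprocity: (317/395) -> +(395/317)
  reduce: (78/317)
  pull out 2: (2/317) = -1  (since 317 mod 8 = 5)
  reciprocity: (39/317) -> +(317/39)
  reduce: (5/39)
  reciprocity: (5/39) -> +(39/5)
  reduce: (4/5)
  pull out 2: (2/5) = -1  (since 5 mod 8 = 5)
  pull out 2: (2/5) = -1  (since 5 mod 8 = 5)
  (1/5) = 1
Product of signs = -1

-1


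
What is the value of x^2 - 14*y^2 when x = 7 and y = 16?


x^2 - d*y^2
= 7^2 - 14*16^2
= 49 - 3584
= -3535

-3535


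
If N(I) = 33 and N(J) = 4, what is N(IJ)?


N(IJ) = N(I) * N(J)
= 33 * 4
= 132

132


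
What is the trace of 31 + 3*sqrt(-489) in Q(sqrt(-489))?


Tr(a + b*sqrt(d)) = (a + b*sqrt(d)) + (a - b*sqrt(d)) = 2a
= 2 * (31)
= 62

62


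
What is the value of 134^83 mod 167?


p = 167 is prime and the exponent is (p-1)/2 = 83, so by Euler's criterion 134^83 = (134/167) = +1 or -1 mod 167.
Compute by square-and-multiply:
  83 = 64 + 16 + 2 + 1 (binary 1010011)
  Repeated squaring mod 167: 134^1 = 134, 134^2 = 87, 134^4 = 54, 134^8 = 77, 134^16 = 84, 134^32 = 42, 134^64 = 94
  134^83 = 134^64 * 134^16 * 134^2 * 134^1 = 94 * 84 * 87 * 134 mod 167
    94 * 84 = 7896 = 47 mod 167
    47 * 87 = 4089 = 81 mod 167
    81 * 134 = 10854 = 166 mod 167
  134^83 = 166 mod 167
Result 166 = p - 1 = -1 mod 167: 134 is a quadratic non-residue mod 167. As a residue in [0, p-1] the value is 166.
134^83 mod 167 = 166

166


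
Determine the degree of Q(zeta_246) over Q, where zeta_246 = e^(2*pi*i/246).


The degree equals Euler's totient phi(246).
246 = 2 * 3 * 41
phi(246) = 80

80


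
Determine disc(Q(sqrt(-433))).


For K = Q(sqrt(d)) with d squarefree: disc(K) = d if d = 1 mod 4, and disc(K) = 4d if d = 2 or 3 mod 4.
Here d = -433, and d mod 4 = 3.
d = 3 mod 4, not 1 (O_K = Z[sqrt(d)]), so disc(K) = 4d = 4 * (-433) = -1732

-1732


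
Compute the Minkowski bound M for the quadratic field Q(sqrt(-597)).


d = -597, d mod 4 = 3, so disc(K) = 4d = -2388; |disc(K)| = 2388
Imaginary quadratic field, so n = 2, s = r2 = 1, r1 = 0
M = (n!/n^n) * (4/pi)^s * sqrt(|disc(K)|) = (2!/2^2) * (4/pi)^1 * sqrt(2388)
= 0.5 * 1.273240 * 48.867167
= 31.1098

31.1098


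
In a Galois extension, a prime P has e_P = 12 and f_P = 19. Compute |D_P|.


|D_P| = e * f
= 12 * 19
= 228

228


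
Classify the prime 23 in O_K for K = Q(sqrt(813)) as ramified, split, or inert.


K = Q(sqrt(813)). Since d mod 4 = 1, disc(K) = 813.
Check p | disc: 813 mod 23 = 8.
p does not divide disc. Compute Legendre symbol (d/p):
8^((23-1)/2) mod 23 = 1
(d/p) = 1, so p splits: (p) = P*P' with e=1, f=1, g=2.
Therefore p is split.

split


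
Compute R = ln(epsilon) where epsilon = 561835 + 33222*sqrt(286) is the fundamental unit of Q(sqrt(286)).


epsilon = 561835 + 33222*sqrt(286)
= 1.1237e+06
R = ln(1.1237e+06)
= 13.9321

13.9321


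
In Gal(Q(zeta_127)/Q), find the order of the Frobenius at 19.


The Frobenius at p in Gal(Q(zeta_n)/Q) = (Z/nZ)* is the class of p, so its order is ord_127(19), the smallest k >= 1 with 19^k = 1 mod 127.
n = 127 = 127, phi(127) = 126; the order divides phi(n).
Divisors of 126: 1, 2, 3, 6, 7, 9, 14, 18, 21, 42, 63, 126
Repeated squaring mod 127: 19^1 = 19, 19^2 = 107, 19^4 = 19, 19^8 = 107, 19^16 = 19, 19^32 = 107, 19^64 = 19
Test divisors in increasing order:
  k=1: 19^1 = 19 mod 127
  k=2: 19^2 = 107 mod 127
  k=3: 19^3 = 107 * 19 = 1 mod 127  <- first divisor giving 1
Order = 3

3


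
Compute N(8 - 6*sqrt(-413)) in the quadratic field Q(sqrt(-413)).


N(a + b*sqrt(d)) = a^2 - d*b^2
= (8)^2 - (-413)*(-6)^2
= 64 + 14868
= 14932

14932


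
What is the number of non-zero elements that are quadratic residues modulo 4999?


For prime p, the number of non-zero quadratic residues is (p-1)/2.
= (4999-1)/2
= 2499

2499


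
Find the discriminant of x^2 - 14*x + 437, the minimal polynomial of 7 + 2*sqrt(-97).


The element 7 + 2*sqrt(-97) has minimal polynomial:
x^2 - 14*x + 437
Discriminant = (-14)^2 - 4*(437)
= 196 - 1748
= -1552

-1552


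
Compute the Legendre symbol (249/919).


p = 919 is prime, so compute (249/919) with the reciprocity algorithm (Jacobi-symbol steps: pull out 2s via (2/n), flip via reciprocity, reduce):
  reciprocity: (249/919) -> +(919/249)
  reduce: (172/249)
  pull out 2: (2/249) = +1  (since 249 mod 8 = 1)
  pull out 2: (2/249) = +1  (since 249 mod 8 = 1)
  reciprocity: (43/249) -> +(249/43)
  reduce: (34/43)
  pull out 2: (2/43) = -1  (since 43 mod 8 = 3)
  reciprocity: (17/43) -> +(43/17)
  reduce: (9/17)
  reciprocity: (9/17) -> +(17/9)
  reduce: (8/9)
  pull out 2: (2/9) = +1  (since 9 mod 8 = 1)
  pull out 2: (2/9) = +1  (since 9 mod 8 = 1)
  pull out 2: (2/9) = +1  (since 9 mod 8 = 1)
  (1/9) = 1
Product of signs = -1
(249/919) = -1

-1


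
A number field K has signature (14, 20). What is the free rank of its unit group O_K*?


By Dirichlet's unit theorem:
rank = r1 + r2 - 1
= 14 + 20 - 1
= 33

33


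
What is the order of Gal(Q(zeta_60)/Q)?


|Gal(Q(zeta_60)/Q)| = phi(60)
= 16

16


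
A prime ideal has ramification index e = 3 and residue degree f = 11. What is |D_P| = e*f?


|D_P| = e * f
= 3 * 11
= 33

33


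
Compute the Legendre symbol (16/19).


p = 19 is prime, so compute (16/19) with the reciprocity algorithm (Jacobi-symbol steps: pull out 2s via (2/n), flip via reciprocity, reduce):
  pull out 2: (2/19) = -1  (since 19 mod 8 = 3)
  pull out 2: (2/19) = -1  (since 19 mod 8 = 3)
  pull out 2: (2/19) = -1  (since 19 mod 8 = 3)
  pull out 2: (2/19) = -1  (since 19 mod 8 = 3)
  (1/19) = 1
Product of signs = 1
(16/19) = 1

1


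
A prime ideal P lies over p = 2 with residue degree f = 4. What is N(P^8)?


N(P^a) = p^(a*f)
= 2^(8*4)
= 2^32
= 4294967296

4294967296


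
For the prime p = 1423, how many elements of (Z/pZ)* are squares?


For prime p, the number of non-zero quadratic residues is (p-1)/2.
= (1423-1)/2
= 711

711


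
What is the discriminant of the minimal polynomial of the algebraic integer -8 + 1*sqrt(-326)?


The element -8 + 1*sqrt(-326) has minimal polynomial:
x^2 + 16*x + 390
Discriminant = (16)^2 - 4*(390)
= 256 - 1560
= -1304

-1304


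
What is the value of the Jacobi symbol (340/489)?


Compute (340/489) via quadratic reciprocity:
  pull out 2: (2/489) = +1  (since 489 mod 8 = 1)
  pull out 2: (2/489) = +1  (since 489 mod 8 = 1)
  reciprocity: (85/489) -> +(489/85)
  reduce: (64/85)
  pull out 2: (2/85) = -1  (since 85 mod 8 = 5)
  pull out 2: (2/85) = -1  (since 85 mod 8 = 5)
  pull out 2: (2/85) = -1  (since 85 mod 8 = 5)
  pull out 2: (2/85) = -1  (since 85 mod 8 = 5)
  pull out 2: (2/85) = -1  (since 85 mod 8 = 5)
  pull out 2: (2/85) = -1  (since 85 mod 8 = 5)
  (1/85) = 1
Product of signs = 1

1


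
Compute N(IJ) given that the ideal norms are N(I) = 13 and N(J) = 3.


N(IJ) = N(I) * N(J)
= 13 * 3
= 39

39


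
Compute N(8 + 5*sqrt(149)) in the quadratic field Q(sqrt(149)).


N(a + b*sqrt(d)) = a^2 - d*b^2
= (8)^2 - (149)*(5)^2
= 64 - 3725
= -3661

-3661


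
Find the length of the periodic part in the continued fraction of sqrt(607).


Run the CF algorithm for sqrt(607).
a_0 = floor(sqrt(607)) = 24; set m_0=0, q_0=1.
Recurrence: m' = q*a - m,  q' = (d - m'^2)/q,  a' = floor((a_0 + m')/q').
  step 1: m=24, q=31, a=1
  step 2: m=7, q=18, a=1
  step 3: m=11, q=27, a=1
  step 4: m=16, q=13, a=3
  step 5: m=23, q=6, a=7
  step 6: m=19, q=41, a=1
  step 7: m=22, q=3, a=15
  step 8: m=23, q=26, a=1
  step 9: m=3, q=23, a=1
  step 10: m=20, q=9, a=4
  step 11: m=16, q=39, a=1
  step 12: m=23, q=2, a=23
  step 13: m=23, q=39, a=1
  step 14: m=16, q=9, a=4
  step 15: m=20, q=23, a=1
  step 16: m=3, q=26, a=1
  step 17: m=23, q=3, a=15
  step 18: m=22, q=41, a=1
  step 19: m=19, q=6, a=7
  step 20: m=23, q=13, a=3
  step 21: m=16, q=27, a=1
  step 22: m=11, q=18, a=1
  step 23: m=7, q=31, a=1
  step 24: m=24, q=1, a=48
a_24 = 2*a_0 = 48, so the period closes here.
sqrt(607) = [24; 1, 1, 1, 3, 7, 1, 15, 1, 1, 4, 1, 23, 1, 4, 1, 1, 15, 1, 7, 3, 1, 1, 1, 48]
Period length = 24

24


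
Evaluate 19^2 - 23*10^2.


x^2 - d*y^2
= 19^2 - 23*10^2
= 361 - 2300
= -1939

-1939


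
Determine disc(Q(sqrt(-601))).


For K = Q(sqrt(d)) with d squarefree: disc(K) = d if d = 1 mod 4, and disc(K) = 4d if d = 2 or 3 mod 4.
Here d = -601, and d mod 4 = 3.
d = 3 mod 4, not 1 (O_K = Z[sqrt(d)]), so disc(K) = 4d = 4 * (-601) = -2404

-2404
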